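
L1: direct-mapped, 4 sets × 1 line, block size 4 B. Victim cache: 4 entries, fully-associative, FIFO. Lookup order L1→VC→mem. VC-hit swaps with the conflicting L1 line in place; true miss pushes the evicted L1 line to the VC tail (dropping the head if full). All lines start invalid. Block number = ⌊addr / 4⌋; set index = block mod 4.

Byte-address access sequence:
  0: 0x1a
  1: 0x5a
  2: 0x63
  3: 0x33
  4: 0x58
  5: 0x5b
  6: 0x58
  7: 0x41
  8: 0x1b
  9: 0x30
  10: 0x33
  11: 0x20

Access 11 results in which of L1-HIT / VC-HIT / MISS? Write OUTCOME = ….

OUTCOME = MISS

0: 0x1a (blk 6, set 2) → MISS  vc=[]
1: 0x5a (blk 22, set 2) → MISS  vc=[6]
2: 0x63 (blk 24, set 0) → MISS  vc=[6]
3: 0x33 (blk 12, set 0) → MISS  vc=[6, 24]
4: 0x58 (blk 22, set 2) → L1-HIT  vc=[6, 24]
5: 0x5b (blk 22, set 2) → L1-HIT  vc=[6, 24]
6: 0x58 (blk 22, set 2) → L1-HIT  vc=[6, 24]
7: 0x41 (blk 16, set 0) → MISS  vc=[6, 24, 12]
8: 0x1b (blk 6, set 2) → VC-HIT  vc=[22, 24, 12]
9: 0x30 (blk 12, set 0) → VC-HIT  vc=[22, 24, 16]
10: 0x33 (blk 12, set 0) → L1-HIT  vc=[22, 24, 16]
11: 0x20 (blk 8, set 0) → MISS  vc=[22, 24, 16, 12]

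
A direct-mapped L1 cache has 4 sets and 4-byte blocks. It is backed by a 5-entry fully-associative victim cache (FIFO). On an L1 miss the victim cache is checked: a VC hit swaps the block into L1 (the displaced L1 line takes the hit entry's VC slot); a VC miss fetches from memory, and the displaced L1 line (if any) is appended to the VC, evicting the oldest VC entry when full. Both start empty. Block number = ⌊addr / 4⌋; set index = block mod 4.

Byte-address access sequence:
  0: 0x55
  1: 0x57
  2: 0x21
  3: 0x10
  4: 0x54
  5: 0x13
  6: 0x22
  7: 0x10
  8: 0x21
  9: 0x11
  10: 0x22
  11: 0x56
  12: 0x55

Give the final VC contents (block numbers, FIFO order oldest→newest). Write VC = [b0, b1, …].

VC = [4]

0: 0x55 (blk 21, set 1) → MISS  vc=[]
1: 0x57 (blk 21, set 1) → L1-HIT  vc=[]
2: 0x21 (blk 8, set 0) → MISS  vc=[]
3: 0x10 (blk 4, set 0) → MISS  vc=[8]
4: 0x54 (blk 21, set 1) → L1-HIT  vc=[8]
5: 0x13 (blk 4, set 0) → L1-HIT  vc=[8]
6: 0x22 (blk 8, set 0) → VC-HIT  vc=[4]
7: 0x10 (blk 4, set 0) → VC-HIT  vc=[8]
8: 0x21 (blk 8, set 0) → VC-HIT  vc=[4]
9: 0x11 (blk 4, set 0) → VC-HIT  vc=[8]
10: 0x22 (blk 8, set 0) → VC-HIT  vc=[4]
11: 0x56 (blk 21, set 1) → L1-HIT  vc=[4]
12: 0x55 (blk 21, set 1) → L1-HIT  vc=[4]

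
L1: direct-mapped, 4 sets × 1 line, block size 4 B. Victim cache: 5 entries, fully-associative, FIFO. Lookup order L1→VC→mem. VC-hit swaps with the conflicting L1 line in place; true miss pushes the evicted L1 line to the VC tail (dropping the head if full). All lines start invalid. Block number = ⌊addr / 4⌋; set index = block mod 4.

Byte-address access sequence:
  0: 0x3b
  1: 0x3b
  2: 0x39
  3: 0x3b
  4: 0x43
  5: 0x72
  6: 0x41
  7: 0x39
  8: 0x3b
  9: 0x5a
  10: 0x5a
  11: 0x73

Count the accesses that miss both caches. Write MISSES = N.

  [0] addr=0x3b blk=14 s=2: MISS | VC []
  [1] addr=0x3b blk=14 s=2: L1-HIT | VC []
  [2] addr=0x39 blk=14 s=2: L1-HIT | VC []
  [3] addr=0x3b blk=14 s=2: L1-HIT | VC []
  [4] addr=0x43 blk=16 s=0: MISS | VC []
  [5] addr=0x72 blk=28 s=0: MISS | VC [16]
  [6] addr=0x41 blk=16 s=0: VC-HIT | VC [28]
  [7] addr=0x39 blk=14 s=2: L1-HIT | VC [28]
  [8] addr=0x3b blk=14 s=2: L1-HIT | VC [28]
  [9] addr=0x5a blk=22 s=2: MISS | VC [28, 14]
  [10] addr=0x5a blk=22 s=2: L1-HIT | VC [28, 14]
  [11] addr=0x73 blk=28 s=0: VC-HIT | VC [16, 14]

MISSES = 4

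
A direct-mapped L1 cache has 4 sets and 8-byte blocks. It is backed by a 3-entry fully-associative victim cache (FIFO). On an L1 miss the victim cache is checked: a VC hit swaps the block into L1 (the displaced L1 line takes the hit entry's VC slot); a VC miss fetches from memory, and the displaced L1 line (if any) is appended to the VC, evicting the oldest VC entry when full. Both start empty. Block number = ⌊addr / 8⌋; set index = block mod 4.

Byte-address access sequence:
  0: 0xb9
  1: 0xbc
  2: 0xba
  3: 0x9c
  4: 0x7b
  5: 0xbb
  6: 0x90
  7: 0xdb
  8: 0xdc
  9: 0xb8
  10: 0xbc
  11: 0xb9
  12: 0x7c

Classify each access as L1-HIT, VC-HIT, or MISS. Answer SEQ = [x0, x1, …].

SEQ = [MISS, L1-HIT, L1-HIT, MISS, MISS, VC-HIT, MISS, MISS, L1-HIT, VC-HIT, L1-HIT, L1-HIT, VC-HIT]

#0 0xb9→b23/s3 MISS; vc=[]
#1 0xbc→b23/s3 L1-HIT; vc=[]
#2 0xba→b23/s3 L1-HIT; vc=[]
#3 0x9c→b19/s3 MISS; vc=[23]
#4 0x7b→b15/s3 MISS; vc=[23,19]
#5 0xbb→b23/s3 VC-HIT; vc=[15,19]
#6 0x90→b18/s2 MISS; vc=[15,19]
#7 0xdb→b27/s3 MISS; vc=[15,19,23]
#8 0xdc→b27/s3 L1-HIT; vc=[15,19,23]
#9 0xb8→b23/s3 VC-HIT; vc=[15,19,27]
#10 0xbc→b23/s3 L1-HIT; vc=[15,19,27]
#11 0xb9→b23/s3 L1-HIT; vc=[15,19,27]
#12 0x7c→b15/s3 VC-HIT; vc=[23,19,27]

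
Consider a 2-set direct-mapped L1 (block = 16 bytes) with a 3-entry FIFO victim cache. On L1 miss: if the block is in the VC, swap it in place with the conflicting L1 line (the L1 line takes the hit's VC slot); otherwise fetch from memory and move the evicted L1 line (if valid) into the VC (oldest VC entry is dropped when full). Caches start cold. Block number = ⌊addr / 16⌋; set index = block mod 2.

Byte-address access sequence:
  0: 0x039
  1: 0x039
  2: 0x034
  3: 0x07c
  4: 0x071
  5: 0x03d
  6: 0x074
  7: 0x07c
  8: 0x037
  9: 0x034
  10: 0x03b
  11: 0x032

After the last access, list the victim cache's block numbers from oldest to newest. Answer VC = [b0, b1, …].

  [0] addr=0x39 blk=3 s=1: MISS | VC []
  [1] addr=0x39 blk=3 s=1: L1-HIT | VC []
  [2] addr=0x34 blk=3 s=1: L1-HIT | VC []
  [3] addr=0x7c blk=7 s=1: MISS | VC [3]
  [4] addr=0x71 blk=7 s=1: L1-HIT | VC [3]
  [5] addr=0x3d blk=3 s=1: VC-HIT | VC [7]
  [6] addr=0x74 blk=7 s=1: VC-HIT | VC [3]
  [7] addr=0x7c blk=7 s=1: L1-HIT | VC [3]
  [8] addr=0x37 blk=3 s=1: VC-HIT | VC [7]
  [9] addr=0x34 blk=3 s=1: L1-HIT | VC [7]
  [10] addr=0x3b blk=3 s=1: L1-HIT | VC [7]
  [11] addr=0x32 blk=3 s=1: L1-HIT | VC [7]

VC = [7]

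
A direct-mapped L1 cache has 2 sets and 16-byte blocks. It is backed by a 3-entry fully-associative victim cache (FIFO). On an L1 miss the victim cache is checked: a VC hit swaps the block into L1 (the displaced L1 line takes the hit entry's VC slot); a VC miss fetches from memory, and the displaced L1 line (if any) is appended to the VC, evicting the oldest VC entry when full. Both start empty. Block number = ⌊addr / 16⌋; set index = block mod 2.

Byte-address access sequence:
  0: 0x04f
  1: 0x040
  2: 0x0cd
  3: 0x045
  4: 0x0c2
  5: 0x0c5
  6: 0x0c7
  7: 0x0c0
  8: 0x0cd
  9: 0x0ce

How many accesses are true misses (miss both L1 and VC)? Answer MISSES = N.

0: 0x4f (blk 4, set 0) → MISS  vc=[]
1: 0x40 (blk 4, set 0) → L1-HIT  vc=[]
2: 0xcd (blk 12, set 0) → MISS  vc=[4]
3: 0x45 (blk 4, set 0) → VC-HIT  vc=[12]
4: 0xc2 (blk 12, set 0) → VC-HIT  vc=[4]
5: 0xc5 (blk 12, set 0) → L1-HIT  vc=[4]
6: 0xc7 (blk 12, set 0) → L1-HIT  vc=[4]
7: 0xc0 (blk 12, set 0) → L1-HIT  vc=[4]
8: 0xcd (blk 12, set 0) → L1-HIT  vc=[4]
9: 0xce (blk 12, set 0) → L1-HIT  vc=[4]

MISSES = 2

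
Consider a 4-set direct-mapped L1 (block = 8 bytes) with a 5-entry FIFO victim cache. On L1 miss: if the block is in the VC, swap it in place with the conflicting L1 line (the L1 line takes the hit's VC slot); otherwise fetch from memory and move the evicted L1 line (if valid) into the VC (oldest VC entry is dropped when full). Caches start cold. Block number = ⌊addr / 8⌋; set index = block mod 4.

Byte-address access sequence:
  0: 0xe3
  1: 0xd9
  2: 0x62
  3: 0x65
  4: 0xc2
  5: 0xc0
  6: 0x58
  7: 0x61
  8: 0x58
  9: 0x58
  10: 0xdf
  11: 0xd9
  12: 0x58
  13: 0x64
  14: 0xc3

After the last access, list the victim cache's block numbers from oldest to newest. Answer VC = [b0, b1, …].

#0 0xe3→b28/s0 MISS; vc=[]
#1 0xd9→b27/s3 MISS; vc=[]
#2 0x62→b12/s0 MISS; vc=[28]
#3 0x65→b12/s0 L1-HIT; vc=[28]
#4 0xc2→b24/s0 MISS; vc=[28,12]
#5 0xc0→b24/s0 L1-HIT; vc=[28,12]
#6 0x58→b11/s3 MISS; vc=[28,12,27]
#7 0x61→b12/s0 VC-HIT; vc=[28,24,27]
#8 0x58→b11/s3 L1-HIT; vc=[28,24,27]
#9 0x58→b11/s3 L1-HIT; vc=[28,24,27]
#10 0xdf→b27/s3 VC-HIT; vc=[28,24,11]
#11 0xd9→b27/s3 L1-HIT; vc=[28,24,11]
#12 0x58→b11/s3 VC-HIT; vc=[28,24,27]
#13 0x64→b12/s0 L1-HIT; vc=[28,24,27]
#14 0xc3→b24/s0 VC-HIT; vc=[28,12,27]

VC = [28, 12, 27]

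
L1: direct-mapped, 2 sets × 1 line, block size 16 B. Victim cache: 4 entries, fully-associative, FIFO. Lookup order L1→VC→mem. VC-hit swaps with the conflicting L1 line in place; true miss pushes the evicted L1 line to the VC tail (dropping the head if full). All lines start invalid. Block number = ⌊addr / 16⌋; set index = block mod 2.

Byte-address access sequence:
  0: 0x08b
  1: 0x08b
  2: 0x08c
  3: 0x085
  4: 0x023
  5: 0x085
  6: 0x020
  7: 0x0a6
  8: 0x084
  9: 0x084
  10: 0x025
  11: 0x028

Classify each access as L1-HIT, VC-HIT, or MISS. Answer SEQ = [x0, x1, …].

  [0] addr=0x8b blk=8 s=0: MISS | VC []
  [1] addr=0x8b blk=8 s=0: L1-HIT | VC []
  [2] addr=0x8c blk=8 s=0: L1-HIT | VC []
  [3] addr=0x85 blk=8 s=0: L1-HIT | VC []
  [4] addr=0x23 blk=2 s=0: MISS | VC [8]
  [5] addr=0x85 blk=8 s=0: VC-HIT | VC [2]
  [6] addr=0x20 blk=2 s=0: VC-HIT | VC [8]
  [7] addr=0xa6 blk=10 s=0: MISS | VC [8, 2]
  [8] addr=0x84 blk=8 s=0: VC-HIT | VC [10, 2]
  [9] addr=0x84 blk=8 s=0: L1-HIT | VC [10, 2]
  [10] addr=0x25 blk=2 s=0: VC-HIT | VC [10, 8]
  [11] addr=0x28 blk=2 s=0: L1-HIT | VC [10, 8]

SEQ = [MISS, L1-HIT, L1-HIT, L1-HIT, MISS, VC-HIT, VC-HIT, MISS, VC-HIT, L1-HIT, VC-HIT, L1-HIT]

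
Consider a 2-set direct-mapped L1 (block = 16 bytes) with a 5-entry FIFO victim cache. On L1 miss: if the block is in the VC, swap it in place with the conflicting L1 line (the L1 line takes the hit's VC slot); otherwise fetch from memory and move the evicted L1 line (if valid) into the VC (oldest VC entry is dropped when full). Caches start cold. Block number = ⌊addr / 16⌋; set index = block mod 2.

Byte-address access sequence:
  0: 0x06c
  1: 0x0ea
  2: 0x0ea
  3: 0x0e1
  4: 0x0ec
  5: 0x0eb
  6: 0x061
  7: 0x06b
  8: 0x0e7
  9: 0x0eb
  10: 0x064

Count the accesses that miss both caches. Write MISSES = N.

#0 0x6c→b6/s0 MISS; vc=[]
#1 0xea→b14/s0 MISS; vc=[6]
#2 0xea→b14/s0 L1-HIT; vc=[6]
#3 0xe1→b14/s0 L1-HIT; vc=[6]
#4 0xec→b14/s0 L1-HIT; vc=[6]
#5 0xeb→b14/s0 L1-HIT; vc=[6]
#6 0x61→b6/s0 VC-HIT; vc=[14]
#7 0x6b→b6/s0 L1-HIT; vc=[14]
#8 0xe7→b14/s0 VC-HIT; vc=[6]
#9 0xeb→b14/s0 L1-HIT; vc=[6]
#10 0x64→b6/s0 VC-HIT; vc=[14]

MISSES = 2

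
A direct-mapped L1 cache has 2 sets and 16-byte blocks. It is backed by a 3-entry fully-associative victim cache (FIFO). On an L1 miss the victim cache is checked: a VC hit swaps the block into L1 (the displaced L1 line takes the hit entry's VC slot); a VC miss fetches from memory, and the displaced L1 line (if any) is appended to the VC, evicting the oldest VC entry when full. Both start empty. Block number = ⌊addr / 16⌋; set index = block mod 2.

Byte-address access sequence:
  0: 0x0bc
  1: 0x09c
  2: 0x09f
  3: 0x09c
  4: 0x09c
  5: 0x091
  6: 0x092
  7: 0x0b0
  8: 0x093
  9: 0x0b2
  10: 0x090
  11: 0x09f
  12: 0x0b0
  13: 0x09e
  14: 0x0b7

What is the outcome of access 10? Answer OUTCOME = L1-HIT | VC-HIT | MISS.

#0 0xbc→b11/s1 MISS; vc=[]
#1 0x9c→b9/s1 MISS; vc=[11]
#2 0x9f→b9/s1 L1-HIT; vc=[11]
#3 0x9c→b9/s1 L1-HIT; vc=[11]
#4 0x9c→b9/s1 L1-HIT; vc=[11]
#5 0x91→b9/s1 L1-HIT; vc=[11]
#6 0x92→b9/s1 L1-HIT; vc=[11]
#7 0xb0→b11/s1 VC-HIT; vc=[9]
#8 0x93→b9/s1 VC-HIT; vc=[11]
#9 0xb2→b11/s1 VC-HIT; vc=[9]
#10 0x90→b9/s1 VC-HIT; vc=[11]
#11 0x9f→b9/s1 L1-HIT; vc=[11]
#12 0xb0→b11/s1 VC-HIT; vc=[9]
#13 0x9e→b9/s1 VC-HIT; vc=[11]
#14 0xb7→b11/s1 VC-HIT; vc=[9]

OUTCOME = VC-HIT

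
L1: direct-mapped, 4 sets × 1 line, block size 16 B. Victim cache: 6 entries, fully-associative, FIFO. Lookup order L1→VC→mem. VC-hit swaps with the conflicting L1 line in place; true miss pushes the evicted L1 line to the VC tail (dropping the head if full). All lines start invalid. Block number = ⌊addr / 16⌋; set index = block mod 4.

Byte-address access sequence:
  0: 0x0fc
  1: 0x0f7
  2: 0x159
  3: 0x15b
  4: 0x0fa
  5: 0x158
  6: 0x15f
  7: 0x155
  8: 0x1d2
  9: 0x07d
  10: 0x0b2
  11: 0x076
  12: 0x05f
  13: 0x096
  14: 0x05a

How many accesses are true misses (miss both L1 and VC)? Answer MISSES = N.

MISSES = 7

#0 0xfc→b15/s3 MISS; vc=[]
#1 0xf7→b15/s3 L1-HIT; vc=[]
#2 0x159→b21/s1 MISS; vc=[]
#3 0x15b→b21/s1 L1-HIT; vc=[]
#4 0xfa→b15/s3 L1-HIT; vc=[]
#5 0x158→b21/s1 L1-HIT; vc=[]
#6 0x15f→b21/s1 L1-HIT; vc=[]
#7 0x155→b21/s1 L1-HIT; vc=[]
#8 0x1d2→b29/s1 MISS; vc=[21]
#9 0x7d→b7/s3 MISS; vc=[21,15]
#10 0xb2→b11/s3 MISS; vc=[21,15,7]
#11 0x76→b7/s3 VC-HIT; vc=[21,15,11]
#12 0x5f→b5/s1 MISS; vc=[21,15,11,29]
#13 0x96→b9/s1 MISS; vc=[21,15,11,29,5]
#14 0x5a→b5/s1 VC-HIT; vc=[21,15,11,29,9]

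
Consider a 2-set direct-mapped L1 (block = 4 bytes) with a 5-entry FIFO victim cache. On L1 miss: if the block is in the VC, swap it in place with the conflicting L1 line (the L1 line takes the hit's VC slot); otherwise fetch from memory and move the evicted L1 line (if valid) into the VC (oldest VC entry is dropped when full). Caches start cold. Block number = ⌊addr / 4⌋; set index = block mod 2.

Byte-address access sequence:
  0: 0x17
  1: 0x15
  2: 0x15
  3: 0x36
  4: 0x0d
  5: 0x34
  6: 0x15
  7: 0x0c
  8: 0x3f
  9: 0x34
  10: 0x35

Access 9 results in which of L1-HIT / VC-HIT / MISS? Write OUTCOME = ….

OUTCOME = VC-HIT

  [0] addr=0x17 blk=5 s=1: MISS | VC []
  [1] addr=0x15 blk=5 s=1: L1-HIT | VC []
  [2] addr=0x15 blk=5 s=1: L1-HIT | VC []
  [3] addr=0x36 blk=13 s=1: MISS | VC [5]
  [4] addr=0xd blk=3 s=1: MISS | VC [5, 13]
  [5] addr=0x34 blk=13 s=1: VC-HIT | VC [5, 3]
  [6] addr=0x15 blk=5 s=1: VC-HIT | VC [13, 3]
  [7] addr=0xc blk=3 s=1: VC-HIT | VC [13, 5]
  [8] addr=0x3f blk=15 s=1: MISS | VC [13, 5, 3]
  [9] addr=0x34 blk=13 s=1: VC-HIT | VC [15, 5, 3]
  [10] addr=0x35 blk=13 s=1: L1-HIT | VC [15, 5, 3]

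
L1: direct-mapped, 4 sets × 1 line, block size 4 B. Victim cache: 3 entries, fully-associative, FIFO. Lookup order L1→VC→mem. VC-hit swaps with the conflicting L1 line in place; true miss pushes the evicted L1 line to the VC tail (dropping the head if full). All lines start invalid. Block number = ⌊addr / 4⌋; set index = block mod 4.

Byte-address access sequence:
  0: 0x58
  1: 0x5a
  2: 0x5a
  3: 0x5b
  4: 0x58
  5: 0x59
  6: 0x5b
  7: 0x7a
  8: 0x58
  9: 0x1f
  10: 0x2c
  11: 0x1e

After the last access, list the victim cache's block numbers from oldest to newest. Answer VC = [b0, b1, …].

VC = [30, 11]

  [0] addr=0x58 blk=22 s=2: MISS | VC []
  [1] addr=0x5a blk=22 s=2: L1-HIT | VC []
  [2] addr=0x5a blk=22 s=2: L1-HIT | VC []
  [3] addr=0x5b blk=22 s=2: L1-HIT | VC []
  [4] addr=0x58 blk=22 s=2: L1-HIT | VC []
  [5] addr=0x59 blk=22 s=2: L1-HIT | VC []
  [6] addr=0x5b blk=22 s=2: L1-HIT | VC []
  [7] addr=0x7a blk=30 s=2: MISS | VC [22]
  [8] addr=0x58 blk=22 s=2: VC-HIT | VC [30]
  [9] addr=0x1f blk=7 s=3: MISS | VC [30]
  [10] addr=0x2c blk=11 s=3: MISS | VC [30, 7]
  [11] addr=0x1e blk=7 s=3: VC-HIT | VC [30, 11]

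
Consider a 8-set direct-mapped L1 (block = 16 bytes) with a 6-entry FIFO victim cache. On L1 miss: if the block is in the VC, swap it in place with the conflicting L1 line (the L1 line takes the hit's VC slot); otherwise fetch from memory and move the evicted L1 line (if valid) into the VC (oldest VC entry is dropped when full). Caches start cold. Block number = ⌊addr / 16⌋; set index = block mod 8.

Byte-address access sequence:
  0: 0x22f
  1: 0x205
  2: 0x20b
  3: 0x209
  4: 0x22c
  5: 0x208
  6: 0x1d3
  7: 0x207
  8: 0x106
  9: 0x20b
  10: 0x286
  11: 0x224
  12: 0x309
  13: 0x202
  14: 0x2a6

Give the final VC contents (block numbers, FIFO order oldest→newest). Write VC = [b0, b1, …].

VC = [16, 48, 40, 34]

#0 0x22f→b34/s2 MISS; vc=[]
#1 0x205→b32/s0 MISS; vc=[]
#2 0x20b→b32/s0 L1-HIT; vc=[]
#3 0x209→b32/s0 L1-HIT; vc=[]
#4 0x22c→b34/s2 L1-HIT; vc=[]
#5 0x208→b32/s0 L1-HIT; vc=[]
#6 0x1d3→b29/s5 MISS; vc=[]
#7 0x207→b32/s0 L1-HIT; vc=[]
#8 0x106→b16/s0 MISS; vc=[32]
#9 0x20b→b32/s0 VC-HIT; vc=[16]
#10 0x286→b40/s0 MISS; vc=[16,32]
#11 0x224→b34/s2 L1-HIT; vc=[16,32]
#12 0x309→b48/s0 MISS; vc=[16,32,40]
#13 0x202→b32/s0 VC-HIT; vc=[16,48,40]
#14 0x2a6→b42/s2 MISS; vc=[16,48,40,34]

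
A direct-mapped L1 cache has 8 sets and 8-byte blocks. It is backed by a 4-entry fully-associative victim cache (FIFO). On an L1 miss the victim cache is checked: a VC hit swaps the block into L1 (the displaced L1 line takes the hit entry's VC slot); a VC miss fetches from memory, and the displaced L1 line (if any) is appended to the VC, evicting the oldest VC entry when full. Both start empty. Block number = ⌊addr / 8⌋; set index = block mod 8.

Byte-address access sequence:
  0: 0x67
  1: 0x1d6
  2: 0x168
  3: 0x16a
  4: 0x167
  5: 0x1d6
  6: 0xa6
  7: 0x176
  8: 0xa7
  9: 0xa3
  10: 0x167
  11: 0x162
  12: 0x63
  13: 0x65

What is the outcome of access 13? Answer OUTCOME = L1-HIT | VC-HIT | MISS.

  [0] addr=0x67 blk=12 s=4: MISS | VC []
  [1] addr=0x1d6 blk=58 s=2: MISS | VC []
  [2] addr=0x168 blk=45 s=5: MISS | VC []
  [3] addr=0x16a blk=45 s=5: L1-HIT | VC []
  [4] addr=0x167 blk=44 s=4: MISS | VC [12]
  [5] addr=0x1d6 blk=58 s=2: L1-HIT | VC [12]
  [6] addr=0xa6 blk=20 s=4: MISS | VC [12, 44]
  [7] addr=0x176 blk=46 s=6: MISS | VC [12, 44]
  [8] addr=0xa7 blk=20 s=4: L1-HIT | VC [12, 44]
  [9] addr=0xa3 blk=20 s=4: L1-HIT | VC [12, 44]
  [10] addr=0x167 blk=44 s=4: VC-HIT | VC [12, 20]
  [11] addr=0x162 blk=44 s=4: L1-HIT | VC [12, 20]
  [12] addr=0x63 blk=12 s=4: VC-HIT | VC [44, 20]
  [13] addr=0x65 blk=12 s=4: L1-HIT | VC [44, 20]

OUTCOME = L1-HIT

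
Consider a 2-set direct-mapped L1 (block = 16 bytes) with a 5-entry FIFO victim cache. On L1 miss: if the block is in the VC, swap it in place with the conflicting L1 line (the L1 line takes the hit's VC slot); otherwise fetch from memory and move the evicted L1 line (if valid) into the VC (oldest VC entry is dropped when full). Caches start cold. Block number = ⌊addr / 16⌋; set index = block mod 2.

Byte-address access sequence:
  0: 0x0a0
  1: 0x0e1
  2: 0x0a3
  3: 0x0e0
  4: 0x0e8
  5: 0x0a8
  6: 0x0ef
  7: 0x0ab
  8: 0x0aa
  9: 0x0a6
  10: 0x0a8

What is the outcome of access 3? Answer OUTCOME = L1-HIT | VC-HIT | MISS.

OUTCOME = VC-HIT

  [0] addr=0xa0 blk=10 s=0: MISS | VC []
  [1] addr=0xe1 blk=14 s=0: MISS | VC [10]
  [2] addr=0xa3 blk=10 s=0: VC-HIT | VC [14]
  [3] addr=0xe0 blk=14 s=0: VC-HIT | VC [10]
  [4] addr=0xe8 blk=14 s=0: L1-HIT | VC [10]
  [5] addr=0xa8 blk=10 s=0: VC-HIT | VC [14]
  [6] addr=0xef blk=14 s=0: VC-HIT | VC [10]
  [7] addr=0xab blk=10 s=0: VC-HIT | VC [14]
  [8] addr=0xaa blk=10 s=0: L1-HIT | VC [14]
  [9] addr=0xa6 blk=10 s=0: L1-HIT | VC [14]
  [10] addr=0xa8 blk=10 s=0: L1-HIT | VC [14]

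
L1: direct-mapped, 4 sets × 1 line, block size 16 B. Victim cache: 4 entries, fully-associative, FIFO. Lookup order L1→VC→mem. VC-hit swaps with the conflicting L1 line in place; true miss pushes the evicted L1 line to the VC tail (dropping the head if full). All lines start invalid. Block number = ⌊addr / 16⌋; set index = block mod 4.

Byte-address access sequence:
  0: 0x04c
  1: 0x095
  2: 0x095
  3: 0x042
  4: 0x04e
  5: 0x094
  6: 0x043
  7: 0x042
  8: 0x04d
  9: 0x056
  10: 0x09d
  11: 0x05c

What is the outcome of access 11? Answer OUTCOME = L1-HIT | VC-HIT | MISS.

OUTCOME = VC-HIT

  [0] addr=0x4c blk=4 s=0: MISS | VC []
  [1] addr=0x95 blk=9 s=1: MISS | VC []
  [2] addr=0x95 blk=9 s=1: L1-HIT | VC []
  [3] addr=0x42 blk=4 s=0: L1-HIT | VC []
  [4] addr=0x4e blk=4 s=0: L1-HIT | VC []
  [5] addr=0x94 blk=9 s=1: L1-HIT | VC []
  [6] addr=0x43 blk=4 s=0: L1-HIT | VC []
  [7] addr=0x42 blk=4 s=0: L1-HIT | VC []
  [8] addr=0x4d blk=4 s=0: L1-HIT | VC []
  [9] addr=0x56 blk=5 s=1: MISS | VC [9]
  [10] addr=0x9d blk=9 s=1: VC-HIT | VC [5]
  [11] addr=0x5c blk=5 s=1: VC-HIT | VC [9]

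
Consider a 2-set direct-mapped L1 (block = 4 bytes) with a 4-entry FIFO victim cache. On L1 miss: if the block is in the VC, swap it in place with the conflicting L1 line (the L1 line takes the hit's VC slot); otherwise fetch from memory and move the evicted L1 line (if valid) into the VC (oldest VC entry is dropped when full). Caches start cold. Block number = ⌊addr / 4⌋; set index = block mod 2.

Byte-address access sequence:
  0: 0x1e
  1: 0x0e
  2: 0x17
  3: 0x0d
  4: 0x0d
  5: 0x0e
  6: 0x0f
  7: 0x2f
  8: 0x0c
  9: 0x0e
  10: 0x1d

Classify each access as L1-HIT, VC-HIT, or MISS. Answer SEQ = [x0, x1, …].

SEQ = [MISS, MISS, MISS, VC-HIT, L1-HIT, L1-HIT, L1-HIT, MISS, VC-HIT, L1-HIT, VC-HIT]

0: 0x1e (blk 7, set 1) → MISS  vc=[]
1: 0xe (blk 3, set 1) → MISS  vc=[7]
2: 0x17 (blk 5, set 1) → MISS  vc=[7, 3]
3: 0xd (blk 3, set 1) → VC-HIT  vc=[7, 5]
4: 0xd (blk 3, set 1) → L1-HIT  vc=[7, 5]
5: 0xe (blk 3, set 1) → L1-HIT  vc=[7, 5]
6: 0xf (blk 3, set 1) → L1-HIT  vc=[7, 5]
7: 0x2f (blk 11, set 1) → MISS  vc=[7, 5, 3]
8: 0xc (blk 3, set 1) → VC-HIT  vc=[7, 5, 11]
9: 0xe (blk 3, set 1) → L1-HIT  vc=[7, 5, 11]
10: 0x1d (blk 7, set 1) → VC-HIT  vc=[3, 5, 11]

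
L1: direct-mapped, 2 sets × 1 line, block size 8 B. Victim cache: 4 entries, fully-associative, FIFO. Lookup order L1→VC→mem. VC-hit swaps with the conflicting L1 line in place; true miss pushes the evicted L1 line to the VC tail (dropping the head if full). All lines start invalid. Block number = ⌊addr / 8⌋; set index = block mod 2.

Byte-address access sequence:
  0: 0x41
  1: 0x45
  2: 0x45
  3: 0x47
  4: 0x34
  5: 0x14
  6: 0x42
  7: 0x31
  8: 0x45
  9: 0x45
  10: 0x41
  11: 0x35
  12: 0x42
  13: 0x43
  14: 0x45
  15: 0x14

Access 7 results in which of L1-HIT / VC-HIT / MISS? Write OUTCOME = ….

  [0] addr=0x41 blk=8 s=0: MISS | VC []
  [1] addr=0x45 blk=8 s=0: L1-HIT | VC []
  [2] addr=0x45 blk=8 s=0: L1-HIT | VC []
  [3] addr=0x47 blk=8 s=0: L1-HIT | VC []
  [4] addr=0x34 blk=6 s=0: MISS | VC [8]
  [5] addr=0x14 blk=2 s=0: MISS | VC [8, 6]
  [6] addr=0x42 blk=8 s=0: VC-HIT | VC [2, 6]
  [7] addr=0x31 blk=6 s=0: VC-HIT | VC [2, 8]
  [8] addr=0x45 blk=8 s=0: VC-HIT | VC [2, 6]
  [9] addr=0x45 blk=8 s=0: L1-HIT | VC [2, 6]
  [10] addr=0x41 blk=8 s=0: L1-HIT | VC [2, 6]
  [11] addr=0x35 blk=6 s=0: VC-HIT | VC [2, 8]
  [12] addr=0x42 blk=8 s=0: VC-HIT | VC [2, 6]
  [13] addr=0x43 blk=8 s=0: L1-HIT | VC [2, 6]
  [14] addr=0x45 blk=8 s=0: L1-HIT | VC [2, 6]
  [15] addr=0x14 blk=2 s=0: VC-HIT | VC [8, 6]

OUTCOME = VC-HIT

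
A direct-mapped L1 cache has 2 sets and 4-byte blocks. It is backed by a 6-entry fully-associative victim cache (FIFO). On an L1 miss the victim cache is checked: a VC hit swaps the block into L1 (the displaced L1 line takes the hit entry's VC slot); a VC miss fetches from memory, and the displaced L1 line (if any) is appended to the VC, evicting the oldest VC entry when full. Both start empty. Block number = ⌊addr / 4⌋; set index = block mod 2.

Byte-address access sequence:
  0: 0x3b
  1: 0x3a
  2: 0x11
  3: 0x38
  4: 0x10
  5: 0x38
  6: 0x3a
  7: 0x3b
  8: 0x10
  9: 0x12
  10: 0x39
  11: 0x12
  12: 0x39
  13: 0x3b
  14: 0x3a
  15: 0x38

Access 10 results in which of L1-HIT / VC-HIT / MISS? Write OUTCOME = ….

  [0] addr=0x3b blk=14 s=0: MISS | VC []
  [1] addr=0x3a blk=14 s=0: L1-HIT | VC []
  [2] addr=0x11 blk=4 s=0: MISS | VC [14]
  [3] addr=0x38 blk=14 s=0: VC-HIT | VC [4]
  [4] addr=0x10 blk=4 s=0: VC-HIT | VC [14]
  [5] addr=0x38 blk=14 s=0: VC-HIT | VC [4]
  [6] addr=0x3a blk=14 s=0: L1-HIT | VC [4]
  [7] addr=0x3b blk=14 s=0: L1-HIT | VC [4]
  [8] addr=0x10 blk=4 s=0: VC-HIT | VC [14]
  [9] addr=0x12 blk=4 s=0: L1-HIT | VC [14]
  [10] addr=0x39 blk=14 s=0: VC-HIT | VC [4]
  [11] addr=0x12 blk=4 s=0: VC-HIT | VC [14]
  [12] addr=0x39 blk=14 s=0: VC-HIT | VC [4]
  [13] addr=0x3b blk=14 s=0: L1-HIT | VC [4]
  [14] addr=0x3a blk=14 s=0: L1-HIT | VC [4]
  [15] addr=0x38 blk=14 s=0: L1-HIT | VC [4]

OUTCOME = VC-HIT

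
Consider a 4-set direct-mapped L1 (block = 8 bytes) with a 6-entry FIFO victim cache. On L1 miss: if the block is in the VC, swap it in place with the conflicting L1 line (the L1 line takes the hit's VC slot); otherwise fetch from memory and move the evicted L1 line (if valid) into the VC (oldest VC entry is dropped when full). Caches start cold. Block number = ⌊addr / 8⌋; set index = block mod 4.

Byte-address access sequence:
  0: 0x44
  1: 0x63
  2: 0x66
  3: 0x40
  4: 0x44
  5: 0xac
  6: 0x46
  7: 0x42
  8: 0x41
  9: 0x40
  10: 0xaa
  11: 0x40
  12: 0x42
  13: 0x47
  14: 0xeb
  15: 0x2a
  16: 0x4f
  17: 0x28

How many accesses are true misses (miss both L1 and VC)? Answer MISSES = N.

MISSES = 6

  [0] addr=0x44 blk=8 s=0: MISS | VC []
  [1] addr=0x63 blk=12 s=0: MISS | VC [8]
  [2] addr=0x66 blk=12 s=0: L1-HIT | VC [8]
  [3] addr=0x40 blk=8 s=0: VC-HIT | VC [12]
  [4] addr=0x44 blk=8 s=0: L1-HIT | VC [12]
  [5] addr=0xac blk=21 s=1: MISS | VC [12]
  [6] addr=0x46 blk=8 s=0: L1-HIT | VC [12]
  [7] addr=0x42 blk=8 s=0: L1-HIT | VC [12]
  [8] addr=0x41 blk=8 s=0: L1-HIT | VC [12]
  [9] addr=0x40 blk=8 s=0: L1-HIT | VC [12]
  [10] addr=0xaa blk=21 s=1: L1-HIT | VC [12]
  [11] addr=0x40 blk=8 s=0: L1-HIT | VC [12]
  [12] addr=0x42 blk=8 s=0: L1-HIT | VC [12]
  [13] addr=0x47 blk=8 s=0: L1-HIT | VC [12]
  [14] addr=0xeb blk=29 s=1: MISS | VC [12, 21]
  [15] addr=0x2a blk=5 s=1: MISS | VC [12, 21, 29]
  [16] addr=0x4f blk=9 s=1: MISS | VC [12, 21, 29, 5]
  [17] addr=0x28 blk=5 s=1: VC-HIT | VC [12, 21, 29, 9]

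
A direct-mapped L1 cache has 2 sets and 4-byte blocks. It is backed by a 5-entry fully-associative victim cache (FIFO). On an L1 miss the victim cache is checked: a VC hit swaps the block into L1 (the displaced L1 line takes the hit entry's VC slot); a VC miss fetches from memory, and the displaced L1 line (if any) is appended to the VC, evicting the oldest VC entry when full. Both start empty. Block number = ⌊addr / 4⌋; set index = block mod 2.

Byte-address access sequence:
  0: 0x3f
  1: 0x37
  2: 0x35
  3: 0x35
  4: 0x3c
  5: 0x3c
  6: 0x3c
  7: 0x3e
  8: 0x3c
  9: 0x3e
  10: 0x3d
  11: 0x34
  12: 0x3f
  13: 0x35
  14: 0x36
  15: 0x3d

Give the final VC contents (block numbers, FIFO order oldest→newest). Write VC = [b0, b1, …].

VC = [13]

  [0] addr=0x3f blk=15 s=1: MISS | VC []
  [1] addr=0x37 blk=13 s=1: MISS | VC [15]
  [2] addr=0x35 blk=13 s=1: L1-HIT | VC [15]
  [3] addr=0x35 blk=13 s=1: L1-HIT | VC [15]
  [4] addr=0x3c blk=15 s=1: VC-HIT | VC [13]
  [5] addr=0x3c blk=15 s=1: L1-HIT | VC [13]
  [6] addr=0x3c blk=15 s=1: L1-HIT | VC [13]
  [7] addr=0x3e blk=15 s=1: L1-HIT | VC [13]
  [8] addr=0x3c blk=15 s=1: L1-HIT | VC [13]
  [9] addr=0x3e blk=15 s=1: L1-HIT | VC [13]
  [10] addr=0x3d blk=15 s=1: L1-HIT | VC [13]
  [11] addr=0x34 blk=13 s=1: VC-HIT | VC [15]
  [12] addr=0x3f blk=15 s=1: VC-HIT | VC [13]
  [13] addr=0x35 blk=13 s=1: VC-HIT | VC [15]
  [14] addr=0x36 blk=13 s=1: L1-HIT | VC [15]
  [15] addr=0x3d blk=15 s=1: VC-HIT | VC [13]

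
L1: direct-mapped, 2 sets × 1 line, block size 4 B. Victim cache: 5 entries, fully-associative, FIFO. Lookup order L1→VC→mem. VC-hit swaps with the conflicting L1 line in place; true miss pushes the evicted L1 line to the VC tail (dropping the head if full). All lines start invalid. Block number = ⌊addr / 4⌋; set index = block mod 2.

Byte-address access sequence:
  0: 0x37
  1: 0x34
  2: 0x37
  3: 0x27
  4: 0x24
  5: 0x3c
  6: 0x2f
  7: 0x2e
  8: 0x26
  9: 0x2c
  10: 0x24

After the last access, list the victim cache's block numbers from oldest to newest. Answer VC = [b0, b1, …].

VC = [13, 11, 15]

#0 0x37→b13/s1 MISS; vc=[]
#1 0x34→b13/s1 L1-HIT; vc=[]
#2 0x37→b13/s1 L1-HIT; vc=[]
#3 0x27→b9/s1 MISS; vc=[13]
#4 0x24→b9/s1 L1-HIT; vc=[13]
#5 0x3c→b15/s1 MISS; vc=[13,9]
#6 0x2f→b11/s1 MISS; vc=[13,9,15]
#7 0x2e→b11/s1 L1-HIT; vc=[13,9,15]
#8 0x26→b9/s1 VC-HIT; vc=[13,11,15]
#9 0x2c→b11/s1 VC-HIT; vc=[13,9,15]
#10 0x24→b9/s1 VC-HIT; vc=[13,11,15]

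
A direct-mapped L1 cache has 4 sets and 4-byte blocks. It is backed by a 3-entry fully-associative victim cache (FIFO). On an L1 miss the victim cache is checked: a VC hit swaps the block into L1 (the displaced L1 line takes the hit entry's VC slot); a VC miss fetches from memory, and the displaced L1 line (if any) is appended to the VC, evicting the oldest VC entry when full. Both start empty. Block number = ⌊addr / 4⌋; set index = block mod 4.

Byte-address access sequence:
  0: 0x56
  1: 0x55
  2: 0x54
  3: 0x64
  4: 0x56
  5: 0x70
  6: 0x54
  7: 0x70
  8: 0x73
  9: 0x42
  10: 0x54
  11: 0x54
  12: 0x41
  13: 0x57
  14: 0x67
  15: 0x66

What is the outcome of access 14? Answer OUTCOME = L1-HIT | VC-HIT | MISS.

OUTCOME = VC-HIT

0: 0x56 (blk 21, set 1) → MISS  vc=[]
1: 0x55 (blk 21, set 1) → L1-HIT  vc=[]
2: 0x54 (blk 21, set 1) → L1-HIT  vc=[]
3: 0x64 (blk 25, set 1) → MISS  vc=[21]
4: 0x56 (blk 21, set 1) → VC-HIT  vc=[25]
5: 0x70 (blk 28, set 0) → MISS  vc=[25]
6: 0x54 (blk 21, set 1) → L1-HIT  vc=[25]
7: 0x70 (blk 28, set 0) → L1-HIT  vc=[25]
8: 0x73 (blk 28, set 0) → L1-HIT  vc=[25]
9: 0x42 (blk 16, set 0) → MISS  vc=[25, 28]
10: 0x54 (blk 21, set 1) → L1-HIT  vc=[25, 28]
11: 0x54 (blk 21, set 1) → L1-HIT  vc=[25, 28]
12: 0x41 (blk 16, set 0) → L1-HIT  vc=[25, 28]
13: 0x57 (blk 21, set 1) → L1-HIT  vc=[25, 28]
14: 0x67 (blk 25, set 1) → VC-HIT  vc=[21, 28]
15: 0x66 (blk 25, set 1) → L1-HIT  vc=[21, 28]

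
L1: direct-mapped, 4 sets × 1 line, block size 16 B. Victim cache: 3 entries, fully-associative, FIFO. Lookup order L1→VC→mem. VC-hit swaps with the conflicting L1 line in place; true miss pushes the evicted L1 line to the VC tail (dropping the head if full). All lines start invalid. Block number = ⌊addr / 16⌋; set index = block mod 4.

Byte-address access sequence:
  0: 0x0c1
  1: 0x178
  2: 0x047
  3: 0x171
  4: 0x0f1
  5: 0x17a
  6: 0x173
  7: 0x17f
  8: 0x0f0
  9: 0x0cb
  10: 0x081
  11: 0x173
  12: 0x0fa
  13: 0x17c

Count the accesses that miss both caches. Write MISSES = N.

MISSES = 5

#0 0xc1→b12/s0 MISS; vc=[]
#1 0x178→b23/s3 MISS; vc=[]
#2 0x47→b4/s0 MISS; vc=[12]
#3 0x171→b23/s3 L1-HIT; vc=[12]
#4 0xf1→b15/s3 MISS; vc=[12,23]
#5 0x17a→b23/s3 VC-HIT; vc=[12,15]
#6 0x173→b23/s3 L1-HIT; vc=[12,15]
#7 0x17f→b23/s3 L1-HIT; vc=[12,15]
#8 0xf0→b15/s3 VC-HIT; vc=[12,23]
#9 0xcb→b12/s0 VC-HIT; vc=[4,23]
#10 0x81→b8/s0 MISS; vc=[4,23,12]
#11 0x173→b23/s3 VC-HIT; vc=[4,15,12]
#12 0xfa→b15/s3 VC-HIT; vc=[4,23,12]
#13 0x17c→b23/s3 VC-HIT; vc=[4,15,12]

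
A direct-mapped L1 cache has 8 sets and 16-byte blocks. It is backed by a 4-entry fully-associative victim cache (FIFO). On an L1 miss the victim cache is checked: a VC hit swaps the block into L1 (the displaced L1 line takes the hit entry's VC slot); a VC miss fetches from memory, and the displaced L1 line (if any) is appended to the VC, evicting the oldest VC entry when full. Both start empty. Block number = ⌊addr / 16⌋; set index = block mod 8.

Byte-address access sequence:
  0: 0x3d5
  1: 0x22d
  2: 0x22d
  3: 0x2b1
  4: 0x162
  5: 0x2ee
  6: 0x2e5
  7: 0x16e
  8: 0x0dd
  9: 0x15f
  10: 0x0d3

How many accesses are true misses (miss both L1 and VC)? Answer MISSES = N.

MISSES = 7

0: 0x3d5 (blk 61, set 5) → MISS  vc=[]
1: 0x22d (blk 34, set 2) → MISS  vc=[]
2: 0x22d (blk 34, set 2) → L1-HIT  vc=[]
3: 0x2b1 (blk 43, set 3) → MISS  vc=[]
4: 0x162 (blk 22, set 6) → MISS  vc=[]
5: 0x2ee (blk 46, set 6) → MISS  vc=[22]
6: 0x2e5 (blk 46, set 6) → L1-HIT  vc=[22]
7: 0x16e (blk 22, set 6) → VC-HIT  vc=[46]
8: 0xdd (blk 13, set 5) → MISS  vc=[46, 61]
9: 0x15f (blk 21, set 5) → MISS  vc=[46, 61, 13]
10: 0xd3 (blk 13, set 5) → VC-HIT  vc=[46, 61, 21]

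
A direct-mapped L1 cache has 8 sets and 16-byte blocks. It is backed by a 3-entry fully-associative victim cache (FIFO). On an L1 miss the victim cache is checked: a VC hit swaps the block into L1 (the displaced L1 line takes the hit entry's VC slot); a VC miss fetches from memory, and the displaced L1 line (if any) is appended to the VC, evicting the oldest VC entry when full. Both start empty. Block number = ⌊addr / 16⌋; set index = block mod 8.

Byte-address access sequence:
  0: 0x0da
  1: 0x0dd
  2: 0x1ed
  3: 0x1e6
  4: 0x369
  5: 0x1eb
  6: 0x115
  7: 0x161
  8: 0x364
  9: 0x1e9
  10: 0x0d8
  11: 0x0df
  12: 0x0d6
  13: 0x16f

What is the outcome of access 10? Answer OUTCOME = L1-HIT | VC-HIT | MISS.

OUTCOME = L1-HIT

#0 0xda→b13/s5 MISS; vc=[]
#1 0xdd→b13/s5 L1-HIT; vc=[]
#2 0x1ed→b30/s6 MISS; vc=[]
#3 0x1e6→b30/s6 L1-HIT; vc=[]
#4 0x369→b54/s6 MISS; vc=[30]
#5 0x1eb→b30/s6 VC-HIT; vc=[54]
#6 0x115→b17/s1 MISS; vc=[54]
#7 0x161→b22/s6 MISS; vc=[54,30]
#8 0x364→b54/s6 VC-HIT; vc=[22,30]
#9 0x1e9→b30/s6 VC-HIT; vc=[22,54]
#10 0xd8→b13/s5 L1-HIT; vc=[22,54]
#11 0xdf→b13/s5 L1-HIT; vc=[22,54]
#12 0xd6→b13/s5 L1-HIT; vc=[22,54]
#13 0x16f→b22/s6 VC-HIT; vc=[30,54]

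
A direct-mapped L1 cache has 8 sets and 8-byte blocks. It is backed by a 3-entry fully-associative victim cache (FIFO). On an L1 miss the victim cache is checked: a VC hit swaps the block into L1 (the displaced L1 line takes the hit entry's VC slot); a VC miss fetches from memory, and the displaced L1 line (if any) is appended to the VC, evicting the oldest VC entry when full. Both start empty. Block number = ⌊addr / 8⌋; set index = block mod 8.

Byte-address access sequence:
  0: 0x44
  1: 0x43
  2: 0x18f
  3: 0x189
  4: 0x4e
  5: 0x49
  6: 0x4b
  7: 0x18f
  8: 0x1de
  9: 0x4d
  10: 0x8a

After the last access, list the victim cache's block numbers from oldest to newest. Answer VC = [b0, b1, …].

VC = [49, 9]

0: 0x44 (blk 8, set 0) → MISS  vc=[]
1: 0x43 (blk 8, set 0) → L1-HIT  vc=[]
2: 0x18f (blk 49, set 1) → MISS  vc=[]
3: 0x189 (blk 49, set 1) → L1-HIT  vc=[]
4: 0x4e (blk 9, set 1) → MISS  vc=[49]
5: 0x49 (blk 9, set 1) → L1-HIT  vc=[49]
6: 0x4b (blk 9, set 1) → L1-HIT  vc=[49]
7: 0x18f (blk 49, set 1) → VC-HIT  vc=[9]
8: 0x1de (blk 59, set 3) → MISS  vc=[9]
9: 0x4d (blk 9, set 1) → VC-HIT  vc=[49]
10: 0x8a (blk 17, set 1) → MISS  vc=[49, 9]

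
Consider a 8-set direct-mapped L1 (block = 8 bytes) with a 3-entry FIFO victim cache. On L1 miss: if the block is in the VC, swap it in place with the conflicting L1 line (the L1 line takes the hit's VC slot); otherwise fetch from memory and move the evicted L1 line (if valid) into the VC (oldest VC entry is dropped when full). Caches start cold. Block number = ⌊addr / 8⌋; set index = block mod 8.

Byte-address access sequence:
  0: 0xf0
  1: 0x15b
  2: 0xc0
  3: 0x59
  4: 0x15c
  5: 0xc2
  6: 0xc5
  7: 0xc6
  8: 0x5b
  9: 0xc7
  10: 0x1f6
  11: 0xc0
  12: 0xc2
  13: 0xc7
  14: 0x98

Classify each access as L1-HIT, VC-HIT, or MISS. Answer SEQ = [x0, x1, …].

SEQ = [MISS, MISS, MISS, MISS, VC-HIT, L1-HIT, L1-HIT, L1-HIT, VC-HIT, L1-HIT, MISS, L1-HIT, L1-HIT, L1-HIT, MISS]

  [0] addr=0xf0 blk=30 s=6: MISS | VC []
  [1] addr=0x15b blk=43 s=3: MISS | VC []
  [2] addr=0xc0 blk=24 s=0: MISS | VC []
  [3] addr=0x59 blk=11 s=3: MISS | VC [43]
  [4] addr=0x15c blk=43 s=3: VC-HIT | VC [11]
  [5] addr=0xc2 blk=24 s=0: L1-HIT | VC [11]
  [6] addr=0xc5 blk=24 s=0: L1-HIT | VC [11]
  [7] addr=0xc6 blk=24 s=0: L1-HIT | VC [11]
  [8] addr=0x5b blk=11 s=3: VC-HIT | VC [43]
  [9] addr=0xc7 blk=24 s=0: L1-HIT | VC [43]
  [10] addr=0x1f6 blk=62 s=6: MISS | VC [43, 30]
  [11] addr=0xc0 blk=24 s=0: L1-HIT | VC [43, 30]
  [12] addr=0xc2 blk=24 s=0: L1-HIT | VC [43, 30]
  [13] addr=0xc7 blk=24 s=0: L1-HIT | VC [43, 30]
  [14] addr=0x98 blk=19 s=3: MISS | VC [43, 30, 11]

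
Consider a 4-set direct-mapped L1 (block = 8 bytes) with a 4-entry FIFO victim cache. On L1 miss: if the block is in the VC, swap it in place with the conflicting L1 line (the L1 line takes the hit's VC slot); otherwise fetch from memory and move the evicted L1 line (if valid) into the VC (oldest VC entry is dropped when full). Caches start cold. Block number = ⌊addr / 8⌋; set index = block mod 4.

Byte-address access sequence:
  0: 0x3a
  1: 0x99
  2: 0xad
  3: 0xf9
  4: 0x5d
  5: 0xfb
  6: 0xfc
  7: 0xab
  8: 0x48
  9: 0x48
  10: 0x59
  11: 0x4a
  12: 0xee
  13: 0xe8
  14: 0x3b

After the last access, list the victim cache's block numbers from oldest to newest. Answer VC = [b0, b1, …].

0: 0x3a (blk 7, set 3) → MISS  vc=[]
1: 0x99 (blk 19, set 3) → MISS  vc=[7]
2: 0xad (blk 21, set 1) → MISS  vc=[7]
3: 0xf9 (blk 31, set 3) → MISS  vc=[7, 19]
4: 0x5d (blk 11, set 3) → MISS  vc=[7, 19, 31]
5: 0xfb (blk 31, set 3) → VC-HIT  vc=[7, 19, 11]
6: 0xfc (blk 31, set 3) → L1-HIT  vc=[7, 19, 11]
7: 0xab (blk 21, set 1) → L1-HIT  vc=[7, 19, 11]
8: 0x48 (blk 9, set 1) → MISS  vc=[7, 19, 11, 21]
9: 0x48 (blk 9, set 1) → L1-HIT  vc=[7, 19, 11, 21]
10: 0x59 (blk 11, set 3) → VC-HIT  vc=[7, 19, 31, 21]
11: 0x4a (blk 9, set 1) → L1-HIT  vc=[7, 19, 31, 21]
12: 0xee (blk 29, set 1) → MISS  vc=[19, 31, 21, 9]
13: 0xe8 (blk 29, set 1) → L1-HIT  vc=[19, 31, 21, 9]
14: 0x3b (blk 7, set 3) → MISS  vc=[31, 21, 9, 11]

VC = [31, 21, 9, 11]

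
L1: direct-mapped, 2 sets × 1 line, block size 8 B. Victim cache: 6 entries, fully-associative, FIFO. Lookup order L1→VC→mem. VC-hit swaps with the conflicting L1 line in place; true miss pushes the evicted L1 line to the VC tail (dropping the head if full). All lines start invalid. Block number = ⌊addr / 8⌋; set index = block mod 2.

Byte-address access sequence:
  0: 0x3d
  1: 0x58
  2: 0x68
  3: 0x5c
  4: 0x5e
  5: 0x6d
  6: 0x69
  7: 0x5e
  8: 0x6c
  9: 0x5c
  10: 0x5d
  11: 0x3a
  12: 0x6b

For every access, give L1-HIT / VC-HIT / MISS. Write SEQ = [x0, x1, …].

0: 0x3d (blk 7, set 1) → MISS  vc=[]
1: 0x58 (blk 11, set 1) → MISS  vc=[7]
2: 0x68 (blk 13, set 1) → MISS  vc=[7, 11]
3: 0x5c (blk 11, set 1) → VC-HIT  vc=[7, 13]
4: 0x5e (blk 11, set 1) → L1-HIT  vc=[7, 13]
5: 0x6d (blk 13, set 1) → VC-HIT  vc=[7, 11]
6: 0x69 (blk 13, set 1) → L1-HIT  vc=[7, 11]
7: 0x5e (blk 11, set 1) → VC-HIT  vc=[7, 13]
8: 0x6c (blk 13, set 1) → VC-HIT  vc=[7, 11]
9: 0x5c (blk 11, set 1) → VC-HIT  vc=[7, 13]
10: 0x5d (blk 11, set 1) → L1-HIT  vc=[7, 13]
11: 0x3a (blk 7, set 1) → VC-HIT  vc=[11, 13]
12: 0x6b (blk 13, set 1) → VC-HIT  vc=[11, 7]

SEQ = [MISS, MISS, MISS, VC-HIT, L1-HIT, VC-HIT, L1-HIT, VC-HIT, VC-HIT, VC-HIT, L1-HIT, VC-HIT, VC-HIT]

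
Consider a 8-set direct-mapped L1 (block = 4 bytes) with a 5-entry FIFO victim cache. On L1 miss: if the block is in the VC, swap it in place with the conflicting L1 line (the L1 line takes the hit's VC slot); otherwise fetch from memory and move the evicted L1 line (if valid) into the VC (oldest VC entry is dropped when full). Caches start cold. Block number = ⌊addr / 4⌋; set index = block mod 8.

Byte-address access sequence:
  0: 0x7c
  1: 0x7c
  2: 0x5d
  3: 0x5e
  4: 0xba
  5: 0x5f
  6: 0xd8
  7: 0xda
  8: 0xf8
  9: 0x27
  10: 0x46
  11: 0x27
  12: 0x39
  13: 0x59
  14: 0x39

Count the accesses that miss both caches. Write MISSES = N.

0: 0x7c (blk 31, set 7) → MISS  vc=[]
1: 0x7c (blk 31, set 7) → L1-HIT  vc=[]
2: 0x5d (blk 23, set 7) → MISS  vc=[31]
3: 0x5e (blk 23, set 7) → L1-HIT  vc=[31]
4: 0xba (blk 46, set 6) → MISS  vc=[31]
5: 0x5f (blk 23, set 7) → L1-HIT  vc=[31]
6: 0xd8 (blk 54, set 6) → MISS  vc=[31, 46]
7: 0xda (blk 54, set 6) → L1-HIT  vc=[31, 46]
8: 0xf8 (blk 62, set 6) → MISS  vc=[31, 46, 54]
9: 0x27 (blk 9, set 1) → MISS  vc=[31, 46, 54]
10: 0x46 (blk 17, set 1) → MISS  vc=[31, 46, 54, 9]
11: 0x27 (blk 9, set 1) → VC-HIT  vc=[31, 46, 54, 17]
12: 0x39 (blk 14, set 6) → MISS  vc=[31, 46, 54, 17, 62]
13: 0x59 (blk 22, set 6) → MISS  vc=[46, 54, 17, 62, 14]
14: 0x39 (blk 14, set 6) → VC-HIT  vc=[46, 54, 17, 62, 22]

MISSES = 9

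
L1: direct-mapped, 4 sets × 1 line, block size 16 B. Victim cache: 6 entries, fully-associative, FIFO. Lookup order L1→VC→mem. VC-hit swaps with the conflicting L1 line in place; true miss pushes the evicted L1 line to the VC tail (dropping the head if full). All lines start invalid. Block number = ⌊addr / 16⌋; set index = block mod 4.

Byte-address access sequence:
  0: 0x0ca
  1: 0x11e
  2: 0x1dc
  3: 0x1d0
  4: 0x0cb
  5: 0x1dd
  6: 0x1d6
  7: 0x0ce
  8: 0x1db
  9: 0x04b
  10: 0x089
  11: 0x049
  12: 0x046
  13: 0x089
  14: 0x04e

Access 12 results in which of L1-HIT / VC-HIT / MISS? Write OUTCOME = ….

  [0] addr=0xca blk=12 s=0: MISS | VC []
  [1] addr=0x11e blk=17 s=1: MISS | VC []
  [2] addr=0x1dc blk=29 s=1: MISS | VC [17]
  [3] addr=0x1d0 blk=29 s=1: L1-HIT | VC [17]
  [4] addr=0xcb blk=12 s=0: L1-HIT | VC [17]
  [5] addr=0x1dd blk=29 s=1: L1-HIT | VC [17]
  [6] addr=0x1d6 blk=29 s=1: L1-HIT | VC [17]
  [7] addr=0xce blk=12 s=0: L1-HIT | VC [17]
  [8] addr=0x1db blk=29 s=1: L1-HIT | VC [17]
  [9] addr=0x4b blk=4 s=0: MISS | VC [17, 12]
  [10] addr=0x89 blk=8 s=0: MISS | VC [17, 12, 4]
  [11] addr=0x49 blk=4 s=0: VC-HIT | VC [17, 12, 8]
  [12] addr=0x46 blk=4 s=0: L1-HIT | VC [17, 12, 8]
  [13] addr=0x89 blk=8 s=0: VC-HIT | VC [17, 12, 4]
  [14] addr=0x4e blk=4 s=0: VC-HIT | VC [17, 12, 8]

OUTCOME = L1-HIT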